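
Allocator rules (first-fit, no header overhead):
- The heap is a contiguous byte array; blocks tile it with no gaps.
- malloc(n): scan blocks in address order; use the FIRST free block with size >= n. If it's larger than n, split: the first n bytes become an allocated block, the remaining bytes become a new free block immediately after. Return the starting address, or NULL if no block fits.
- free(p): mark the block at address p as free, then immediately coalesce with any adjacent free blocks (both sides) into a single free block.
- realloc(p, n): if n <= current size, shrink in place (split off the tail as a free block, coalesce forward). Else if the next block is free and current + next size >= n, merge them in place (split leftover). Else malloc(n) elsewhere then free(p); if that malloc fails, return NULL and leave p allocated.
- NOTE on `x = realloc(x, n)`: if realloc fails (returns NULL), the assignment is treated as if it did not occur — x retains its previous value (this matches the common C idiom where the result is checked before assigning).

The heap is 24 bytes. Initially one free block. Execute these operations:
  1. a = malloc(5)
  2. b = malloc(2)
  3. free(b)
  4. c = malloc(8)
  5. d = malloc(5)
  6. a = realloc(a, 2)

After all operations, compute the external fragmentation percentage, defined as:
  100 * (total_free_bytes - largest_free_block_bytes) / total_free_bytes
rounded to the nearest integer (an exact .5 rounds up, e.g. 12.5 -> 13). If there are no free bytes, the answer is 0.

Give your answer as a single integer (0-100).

Answer: 33

Derivation:
Op 1: a = malloc(5) -> a = 0; heap: [0-4 ALLOC][5-23 FREE]
Op 2: b = malloc(2) -> b = 5; heap: [0-4 ALLOC][5-6 ALLOC][7-23 FREE]
Op 3: free(b) -> (freed b); heap: [0-4 ALLOC][5-23 FREE]
Op 4: c = malloc(8) -> c = 5; heap: [0-4 ALLOC][5-12 ALLOC][13-23 FREE]
Op 5: d = malloc(5) -> d = 13; heap: [0-4 ALLOC][5-12 ALLOC][13-17 ALLOC][18-23 FREE]
Op 6: a = realloc(a, 2) -> a = 0; heap: [0-1 ALLOC][2-4 FREE][5-12 ALLOC][13-17 ALLOC][18-23 FREE]
Free blocks: [3 6] total_free=9 largest=6 -> 100*(9-6)/9 = 300/9 ≈ 33.333 -> rounds to 33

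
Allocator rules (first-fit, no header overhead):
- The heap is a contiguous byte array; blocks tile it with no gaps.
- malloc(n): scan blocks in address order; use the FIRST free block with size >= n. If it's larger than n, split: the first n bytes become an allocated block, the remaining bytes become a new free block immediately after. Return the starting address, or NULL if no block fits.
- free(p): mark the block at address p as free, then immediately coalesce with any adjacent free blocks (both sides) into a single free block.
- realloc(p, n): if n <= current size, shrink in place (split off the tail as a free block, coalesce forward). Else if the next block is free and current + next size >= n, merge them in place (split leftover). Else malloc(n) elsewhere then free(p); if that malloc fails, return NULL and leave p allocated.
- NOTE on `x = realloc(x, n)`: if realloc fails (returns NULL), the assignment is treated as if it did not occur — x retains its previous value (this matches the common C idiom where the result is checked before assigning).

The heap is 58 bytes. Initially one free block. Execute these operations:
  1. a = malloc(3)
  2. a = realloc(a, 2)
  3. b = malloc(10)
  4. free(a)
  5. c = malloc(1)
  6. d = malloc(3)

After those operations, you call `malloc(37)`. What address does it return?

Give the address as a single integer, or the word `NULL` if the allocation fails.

Answer: 15

Derivation:
Op 1: a = malloc(3) -> a = 0; heap: [0-2 ALLOC][3-57 FREE]
Op 2: a = realloc(a, 2) -> a = 0; heap: [0-1 ALLOC][2-57 FREE]
Op 3: b = malloc(10) -> b = 2; heap: [0-1 ALLOC][2-11 ALLOC][12-57 FREE]
Op 4: free(a) -> (freed a); heap: [0-1 FREE][2-11 ALLOC][12-57 FREE]
Op 5: c = malloc(1) -> c = 0; heap: [0-0 ALLOC][1-1 FREE][2-11 ALLOC][12-57 FREE]
Op 6: d = malloc(3) -> d = 12; heap: [0-0 ALLOC][1-1 FREE][2-11 ALLOC][12-14 ALLOC][15-57 FREE]
malloc(37): first-fit scan over [0-0 ALLOC][1-1 FREE][2-11 ALLOC][12-14 ALLOC][15-57 FREE] -> 15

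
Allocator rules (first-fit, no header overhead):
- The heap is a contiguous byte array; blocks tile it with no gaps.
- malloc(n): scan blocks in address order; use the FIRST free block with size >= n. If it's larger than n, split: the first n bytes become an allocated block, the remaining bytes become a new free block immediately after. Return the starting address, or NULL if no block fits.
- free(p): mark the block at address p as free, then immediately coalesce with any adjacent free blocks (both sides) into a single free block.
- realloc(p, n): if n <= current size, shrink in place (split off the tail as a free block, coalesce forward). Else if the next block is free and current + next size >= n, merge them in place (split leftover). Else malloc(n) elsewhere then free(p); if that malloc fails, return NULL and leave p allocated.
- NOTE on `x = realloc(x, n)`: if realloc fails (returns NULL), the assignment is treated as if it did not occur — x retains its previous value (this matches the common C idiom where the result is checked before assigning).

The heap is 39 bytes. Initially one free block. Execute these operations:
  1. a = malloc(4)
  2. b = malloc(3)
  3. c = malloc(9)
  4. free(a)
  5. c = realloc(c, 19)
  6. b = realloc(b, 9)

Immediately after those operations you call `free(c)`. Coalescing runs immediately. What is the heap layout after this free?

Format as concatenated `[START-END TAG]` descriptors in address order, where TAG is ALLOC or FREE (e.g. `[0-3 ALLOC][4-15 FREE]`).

Op 1: a = malloc(4) -> a = 0; heap: [0-3 ALLOC][4-38 FREE]
Op 2: b = malloc(3) -> b = 4; heap: [0-3 ALLOC][4-6 ALLOC][7-38 FREE]
Op 3: c = malloc(9) -> c = 7; heap: [0-3 ALLOC][4-6 ALLOC][7-15 ALLOC][16-38 FREE]
Op 4: free(a) -> (freed a); heap: [0-3 FREE][4-6 ALLOC][7-15 ALLOC][16-38 FREE]
Op 5: c = realloc(c, 19) -> c = 7; heap: [0-3 FREE][4-6 ALLOC][7-25 ALLOC][26-38 FREE]
Op 6: b = realloc(b, 9) -> b = 26; heap: [0-6 FREE][7-25 ALLOC][26-34 ALLOC][35-38 FREE]
free(c): c = 7 -> block [7-25 ALLOC]; mark free, coalesce with adjacent free neighbors -> [0-25 FREE][26-34 ALLOC][35-38 FREE]

Answer: [0-25 FREE][26-34 ALLOC][35-38 FREE]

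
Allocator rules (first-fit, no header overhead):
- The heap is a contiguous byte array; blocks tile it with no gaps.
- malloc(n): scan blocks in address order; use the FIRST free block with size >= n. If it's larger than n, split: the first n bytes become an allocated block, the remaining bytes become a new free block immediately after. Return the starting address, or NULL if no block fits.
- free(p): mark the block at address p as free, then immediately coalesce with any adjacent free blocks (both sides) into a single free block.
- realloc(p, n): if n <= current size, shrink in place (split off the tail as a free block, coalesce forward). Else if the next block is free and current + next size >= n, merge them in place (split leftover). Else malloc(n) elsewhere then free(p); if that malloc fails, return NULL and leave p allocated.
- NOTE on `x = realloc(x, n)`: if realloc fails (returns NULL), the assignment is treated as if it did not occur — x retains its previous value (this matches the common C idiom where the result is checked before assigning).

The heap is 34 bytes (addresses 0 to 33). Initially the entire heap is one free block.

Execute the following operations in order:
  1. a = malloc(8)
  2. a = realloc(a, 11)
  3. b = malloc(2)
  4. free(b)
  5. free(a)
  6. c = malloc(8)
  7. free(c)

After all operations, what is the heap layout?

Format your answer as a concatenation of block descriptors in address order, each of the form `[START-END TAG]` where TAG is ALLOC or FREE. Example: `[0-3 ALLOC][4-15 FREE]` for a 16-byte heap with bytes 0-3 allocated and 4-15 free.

Answer: [0-33 FREE]

Derivation:
Op 1: a = malloc(8) -> a = 0; heap: [0-7 ALLOC][8-33 FREE]
Op 2: a = realloc(a, 11) -> a = 0; heap: [0-10 ALLOC][11-33 FREE]
Op 3: b = malloc(2) -> b = 11; heap: [0-10 ALLOC][11-12 ALLOC][13-33 FREE]
Op 4: free(b) -> (freed b); heap: [0-10 ALLOC][11-33 FREE]
Op 5: free(a) -> (freed a); heap: [0-33 FREE]
Op 6: c = malloc(8) -> c = 0; heap: [0-7 ALLOC][8-33 FREE]
Op 7: free(c) -> (freed c); heap: [0-33 FREE]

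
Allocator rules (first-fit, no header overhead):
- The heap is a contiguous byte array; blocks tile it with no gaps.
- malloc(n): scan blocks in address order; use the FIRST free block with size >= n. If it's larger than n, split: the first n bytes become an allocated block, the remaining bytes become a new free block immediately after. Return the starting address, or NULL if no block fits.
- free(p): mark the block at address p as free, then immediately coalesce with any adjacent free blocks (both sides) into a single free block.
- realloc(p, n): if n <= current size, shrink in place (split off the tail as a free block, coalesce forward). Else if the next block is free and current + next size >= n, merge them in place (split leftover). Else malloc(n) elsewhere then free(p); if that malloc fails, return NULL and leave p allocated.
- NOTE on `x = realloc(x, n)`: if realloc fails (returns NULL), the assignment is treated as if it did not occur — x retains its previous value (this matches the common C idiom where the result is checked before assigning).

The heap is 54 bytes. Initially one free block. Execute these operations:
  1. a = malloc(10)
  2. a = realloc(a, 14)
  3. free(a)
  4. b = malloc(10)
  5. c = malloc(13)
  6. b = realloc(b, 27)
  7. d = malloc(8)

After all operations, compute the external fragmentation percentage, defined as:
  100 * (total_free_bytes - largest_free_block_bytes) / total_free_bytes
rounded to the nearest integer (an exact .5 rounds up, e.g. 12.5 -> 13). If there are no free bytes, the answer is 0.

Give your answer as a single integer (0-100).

Op 1: a = malloc(10) -> a = 0; heap: [0-9 ALLOC][10-53 FREE]
Op 2: a = realloc(a, 14) -> a = 0; heap: [0-13 ALLOC][14-53 FREE]
Op 3: free(a) -> (freed a); heap: [0-53 FREE]
Op 4: b = malloc(10) -> b = 0; heap: [0-9 ALLOC][10-53 FREE]
Op 5: c = malloc(13) -> c = 10; heap: [0-9 ALLOC][10-22 ALLOC][23-53 FREE]
Op 6: b = realloc(b, 27) -> b = 23; heap: [0-9 FREE][10-22 ALLOC][23-49 ALLOC][50-53 FREE]
Op 7: d = malloc(8) -> d = 0; heap: [0-7 ALLOC][8-9 FREE][10-22 ALLOC][23-49 ALLOC][50-53 FREE]
Free blocks: [2 4] total_free=6 largest=4 -> 100*(6-4)/6 = 200/6 ≈ 33.333 -> rounds to 33

Answer: 33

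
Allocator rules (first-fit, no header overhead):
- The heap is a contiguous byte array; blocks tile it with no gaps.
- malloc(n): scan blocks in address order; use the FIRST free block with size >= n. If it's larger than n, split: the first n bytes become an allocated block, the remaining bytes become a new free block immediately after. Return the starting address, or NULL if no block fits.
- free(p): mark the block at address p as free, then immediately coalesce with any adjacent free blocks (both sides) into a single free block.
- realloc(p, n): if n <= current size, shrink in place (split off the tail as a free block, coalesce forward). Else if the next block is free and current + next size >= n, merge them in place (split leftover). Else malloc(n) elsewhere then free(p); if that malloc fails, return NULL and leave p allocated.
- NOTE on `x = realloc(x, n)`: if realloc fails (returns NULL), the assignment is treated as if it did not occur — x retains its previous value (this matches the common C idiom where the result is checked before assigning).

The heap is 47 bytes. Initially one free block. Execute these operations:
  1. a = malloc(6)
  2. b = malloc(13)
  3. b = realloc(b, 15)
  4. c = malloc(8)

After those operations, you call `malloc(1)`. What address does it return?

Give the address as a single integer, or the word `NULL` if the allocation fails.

Op 1: a = malloc(6) -> a = 0; heap: [0-5 ALLOC][6-46 FREE]
Op 2: b = malloc(13) -> b = 6; heap: [0-5 ALLOC][6-18 ALLOC][19-46 FREE]
Op 3: b = realloc(b, 15) -> b = 6; heap: [0-5 ALLOC][6-20 ALLOC][21-46 FREE]
Op 4: c = malloc(8) -> c = 21; heap: [0-5 ALLOC][6-20 ALLOC][21-28 ALLOC][29-46 FREE]
malloc(1): first-fit scan over [0-5 ALLOC][6-20 ALLOC][21-28 ALLOC][29-46 FREE] -> 29

Answer: 29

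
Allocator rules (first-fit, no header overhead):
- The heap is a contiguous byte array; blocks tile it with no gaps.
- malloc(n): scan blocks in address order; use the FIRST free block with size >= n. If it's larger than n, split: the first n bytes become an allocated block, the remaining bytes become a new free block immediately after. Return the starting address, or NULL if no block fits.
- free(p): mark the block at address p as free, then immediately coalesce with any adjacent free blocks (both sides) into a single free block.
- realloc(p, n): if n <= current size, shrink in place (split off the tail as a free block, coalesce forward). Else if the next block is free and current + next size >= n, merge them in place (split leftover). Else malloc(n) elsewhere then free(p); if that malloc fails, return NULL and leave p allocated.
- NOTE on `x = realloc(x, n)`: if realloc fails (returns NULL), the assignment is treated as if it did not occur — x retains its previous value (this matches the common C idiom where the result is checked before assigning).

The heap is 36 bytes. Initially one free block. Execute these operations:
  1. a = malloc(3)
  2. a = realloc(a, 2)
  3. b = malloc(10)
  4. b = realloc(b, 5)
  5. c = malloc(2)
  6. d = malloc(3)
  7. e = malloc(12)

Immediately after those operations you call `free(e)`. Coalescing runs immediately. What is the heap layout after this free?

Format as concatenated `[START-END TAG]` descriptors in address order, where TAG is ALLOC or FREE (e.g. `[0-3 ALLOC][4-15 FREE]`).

Answer: [0-1 ALLOC][2-6 ALLOC][7-8 ALLOC][9-11 ALLOC][12-35 FREE]

Derivation:
Op 1: a = malloc(3) -> a = 0; heap: [0-2 ALLOC][3-35 FREE]
Op 2: a = realloc(a, 2) -> a = 0; heap: [0-1 ALLOC][2-35 FREE]
Op 3: b = malloc(10) -> b = 2; heap: [0-1 ALLOC][2-11 ALLOC][12-35 FREE]
Op 4: b = realloc(b, 5) -> b = 2; heap: [0-1 ALLOC][2-6 ALLOC][7-35 FREE]
Op 5: c = malloc(2) -> c = 7; heap: [0-1 ALLOC][2-6 ALLOC][7-8 ALLOC][9-35 FREE]
Op 6: d = malloc(3) -> d = 9; heap: [0-1 ALLOC][2-6 ALLOC][7-8 ALLOC][9-11 ALLOC][12-35 FREE]
Op 7: e = malloc(12) -> e = 12; heap: [0-1 ALLOC][2-6 ALLOC][7-8 ALLOC][9-11 ALLOC][12-23 ALLOC][24-35 FREE]
free(e): e = 12 -> block [12-23 ALLOC]; mark free, coalesce with adjacent free neighbors -> [0-1 ALLOC][2-6 ALLOC][7-8 ALLOC][9-11 ALLOC][12-35 FREE]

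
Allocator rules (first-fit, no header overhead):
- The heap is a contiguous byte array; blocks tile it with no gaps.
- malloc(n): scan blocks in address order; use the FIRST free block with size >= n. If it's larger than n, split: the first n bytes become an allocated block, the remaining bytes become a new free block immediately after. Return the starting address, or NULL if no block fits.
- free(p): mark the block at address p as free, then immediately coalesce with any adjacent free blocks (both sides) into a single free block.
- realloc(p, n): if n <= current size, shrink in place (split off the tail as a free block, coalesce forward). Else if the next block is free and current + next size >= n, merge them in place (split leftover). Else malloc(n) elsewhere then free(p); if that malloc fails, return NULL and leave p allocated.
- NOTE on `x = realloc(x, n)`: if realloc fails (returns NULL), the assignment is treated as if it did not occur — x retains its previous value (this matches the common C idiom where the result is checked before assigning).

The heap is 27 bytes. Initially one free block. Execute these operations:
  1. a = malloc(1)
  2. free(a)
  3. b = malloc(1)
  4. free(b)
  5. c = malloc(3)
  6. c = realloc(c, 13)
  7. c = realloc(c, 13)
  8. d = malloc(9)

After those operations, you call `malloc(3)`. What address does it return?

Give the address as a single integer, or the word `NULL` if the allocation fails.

Op 1: a = malloc(1) -> a = 0; heap: [0-0 ALLOC][1-26 FREE]
Op 2: free(a) -> (freed a); heap: [0-26 FREE]
Op 3: b = malloc(1) -> b = 0; heap: [0-0 ALLOC][1-26 FREE]
Op 4: free(b) -> (freed b); heap: [0-26 FREE]
Op 5: c = malloc(3) -> c = 0; heap: [0-2 ALLOC][3-26 FREE]
Op 6: c = realloc(c, 13) -> c = 0; heap: [0-12 ALLOC][13-26 FREE]
Op 7: c = realloc(c, 13) -> c = 0; heap: [0-12 ALLOC][13-26 FREE]
Op 8: d = malloc(9) -> d = 13; heap: [0-12 ALLOC][13-21 ALLOC][22-26 FREE]
malloc(3): first-fit scan over [0-12 ALLOC][13-21 ALLOC][22-26 FREE] -> 22

Answer: 22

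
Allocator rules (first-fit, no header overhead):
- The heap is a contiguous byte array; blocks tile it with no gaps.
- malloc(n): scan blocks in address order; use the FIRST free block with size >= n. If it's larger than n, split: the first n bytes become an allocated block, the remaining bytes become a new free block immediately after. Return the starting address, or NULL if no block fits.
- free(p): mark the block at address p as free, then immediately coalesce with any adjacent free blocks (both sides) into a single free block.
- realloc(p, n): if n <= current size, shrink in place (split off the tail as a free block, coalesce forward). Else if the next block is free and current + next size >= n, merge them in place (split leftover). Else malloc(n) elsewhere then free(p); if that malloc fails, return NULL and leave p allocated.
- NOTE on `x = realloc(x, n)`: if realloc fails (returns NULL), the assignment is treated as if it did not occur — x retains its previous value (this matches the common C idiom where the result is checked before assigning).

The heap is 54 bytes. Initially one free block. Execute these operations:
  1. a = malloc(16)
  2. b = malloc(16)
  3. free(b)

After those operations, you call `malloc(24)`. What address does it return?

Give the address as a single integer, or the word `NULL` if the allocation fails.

Op 1: a = malloc(16) -> a = 0; heap: [0-15 ALLOC][16-53 FREE]
Op 2: b = malloc(16) -> b = 16; heap: [0-15 ALLOC][16-31 ALLOC][32-53 FREE]
Op 3: free(b) -> (freed b); heap: [0-15 ALLOC][16-53 FREE]
malloc(24): first-fit scan over [0-15 ALLOC][16-53 FREE] -> 16

Answer: 16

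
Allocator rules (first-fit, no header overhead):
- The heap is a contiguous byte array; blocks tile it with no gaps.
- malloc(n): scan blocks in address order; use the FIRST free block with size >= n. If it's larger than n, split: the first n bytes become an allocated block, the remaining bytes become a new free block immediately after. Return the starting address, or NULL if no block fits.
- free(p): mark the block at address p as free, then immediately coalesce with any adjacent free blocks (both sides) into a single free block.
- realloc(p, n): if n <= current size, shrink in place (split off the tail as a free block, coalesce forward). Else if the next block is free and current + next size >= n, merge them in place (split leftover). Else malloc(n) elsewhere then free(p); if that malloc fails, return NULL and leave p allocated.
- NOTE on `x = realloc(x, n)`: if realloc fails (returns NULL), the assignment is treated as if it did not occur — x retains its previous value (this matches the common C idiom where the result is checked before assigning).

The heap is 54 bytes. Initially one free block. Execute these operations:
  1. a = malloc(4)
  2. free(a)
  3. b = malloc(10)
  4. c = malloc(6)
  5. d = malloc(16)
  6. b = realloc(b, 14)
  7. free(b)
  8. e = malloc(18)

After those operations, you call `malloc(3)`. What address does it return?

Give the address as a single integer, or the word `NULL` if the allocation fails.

Op 1: a = malloc(4) -> a = 0; heap: [0-3 ALLOC][4-53 FREE]
Op 2: free(a) -> (freed a); heap: [0-53 FREE]
Op 3: b = malloc(10) -> b = 0; heap: [0-9 ALLOC][10-53 FREE]
Op 4: c = malloc(6) -> c = 10; heap: [0-9 ALLOC][10-15 ALLOC][16-53 FREE]
Op 5: d = malloc(16) -> d = 16; heap: [0-9 ALLOC][10-15 ALLOC][16-31 ALLOC][32-53 FREE]
Op 6: b = realloc(b, 14) -> b = 32; heap: [0-9 FREE][10-15 ALLOC][16-31 ALLOC][32-45 ALLOC][46-53 FREE]
Op 7: free(b) -> (freed b); heap: [0-9 FREE][10-15 ALLOC][16-31 ALLOC][32-53 FREE]
Op 8: e = malloc(18) -> e = 32; heap: [0-9 FREE][10-15 ALLOC][16-31 ALLOC][32-49 ALLOC][50-53 FREE]
malloc(3): first-fit scan over [0-9 FREE][10-15 ALLOC][16-31 ALLOC][32-49 ALLOC][50-53 FREE] -> 0

Answer: 0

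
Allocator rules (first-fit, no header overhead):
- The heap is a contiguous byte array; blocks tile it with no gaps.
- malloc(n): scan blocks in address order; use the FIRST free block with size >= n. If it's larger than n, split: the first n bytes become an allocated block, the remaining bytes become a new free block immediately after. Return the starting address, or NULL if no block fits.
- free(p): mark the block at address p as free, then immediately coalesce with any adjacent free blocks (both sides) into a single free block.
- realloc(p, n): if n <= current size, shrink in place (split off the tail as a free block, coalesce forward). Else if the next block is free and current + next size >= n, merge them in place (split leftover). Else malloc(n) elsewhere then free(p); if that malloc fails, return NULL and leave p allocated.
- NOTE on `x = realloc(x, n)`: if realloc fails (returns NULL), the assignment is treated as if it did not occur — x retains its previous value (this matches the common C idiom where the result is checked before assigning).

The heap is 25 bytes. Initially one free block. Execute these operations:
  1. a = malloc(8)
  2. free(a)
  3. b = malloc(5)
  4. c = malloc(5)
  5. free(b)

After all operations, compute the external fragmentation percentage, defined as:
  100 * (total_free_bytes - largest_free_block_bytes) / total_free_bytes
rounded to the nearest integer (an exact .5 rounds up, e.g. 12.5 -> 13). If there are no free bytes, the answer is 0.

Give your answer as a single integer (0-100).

Answer: 25

Derivation:
Op 1: a = malloc(8) -> a = 0; heap: [0-7 ALLOC][8-24 FREE]
Op 2: free(a) -> (freed a); heap: [0-24 FREE]
Op 3: b = malloc(5) -> b = 0; heap: [0-4 ALLOC][5-24 FREE]
Op 4: c = malloc(5) -> c = 5; heap: [0-4 ALLOC][5-9 ALLOC][10-24 FREE]
Op 5: free(b) -> (freed b); heap: [0-4 FREE][5-9 ALLOC][10-24 FREE]
Free blocks: [5 15] total_free=20 largest=15 -> 100*(20-15)/20 = 500/20 = 25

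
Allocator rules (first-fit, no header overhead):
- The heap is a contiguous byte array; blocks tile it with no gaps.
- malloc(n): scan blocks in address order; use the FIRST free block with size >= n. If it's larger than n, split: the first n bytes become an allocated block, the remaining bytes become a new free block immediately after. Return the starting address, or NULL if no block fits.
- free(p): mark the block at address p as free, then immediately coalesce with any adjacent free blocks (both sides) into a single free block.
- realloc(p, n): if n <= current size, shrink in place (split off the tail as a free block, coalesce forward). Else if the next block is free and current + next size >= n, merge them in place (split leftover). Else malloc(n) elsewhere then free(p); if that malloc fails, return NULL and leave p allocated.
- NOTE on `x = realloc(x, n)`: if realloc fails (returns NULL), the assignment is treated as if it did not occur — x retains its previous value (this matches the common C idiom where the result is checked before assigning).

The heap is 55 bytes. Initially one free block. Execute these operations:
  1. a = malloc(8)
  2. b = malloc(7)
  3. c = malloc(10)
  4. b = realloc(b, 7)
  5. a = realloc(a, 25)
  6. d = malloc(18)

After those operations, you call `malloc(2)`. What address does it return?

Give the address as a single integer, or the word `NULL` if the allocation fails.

Op 1: a = malloc(8) -> a = 0; heap: [0-7 ALLOC][8-54 FREE]
Op 2: b = malloc(7) -> b = 8; heap: [0-7 ALLOC][8-14 ALLOC][15-54 FREE]
Op 3: c = malloc(10) -> c = 15; heap: [0-7 ALLOC][8-14 ALLOC][15-24 ALLOC][25-54 FREE]
Op 4: b = realloc(b, 7) -> b = 8; heap: [0-7 ALLOC][8-14 ALLOC][15-24 ALLOC][25-54 FREE]
Op 5: a = realloc(a, 25) -> a = 25; heap: [0-7 FREE][8-14 ALLOC][15-24 ALLOC][25-49 ALLOC][50-54 FREE]
Op 6: d = malloc(18) -> d = NULL; heap: [0-7 FREE][8-14 ALLOC][15-24 ALLOC][25-49 ALLOC][50-54 FREE]
malloc(2): first-fit scan over [0-7 FREE][8-14 ALLOC][15-24 ALLOC][25-49 ALLOC][50-54 FREE] -> 0

Answer: 0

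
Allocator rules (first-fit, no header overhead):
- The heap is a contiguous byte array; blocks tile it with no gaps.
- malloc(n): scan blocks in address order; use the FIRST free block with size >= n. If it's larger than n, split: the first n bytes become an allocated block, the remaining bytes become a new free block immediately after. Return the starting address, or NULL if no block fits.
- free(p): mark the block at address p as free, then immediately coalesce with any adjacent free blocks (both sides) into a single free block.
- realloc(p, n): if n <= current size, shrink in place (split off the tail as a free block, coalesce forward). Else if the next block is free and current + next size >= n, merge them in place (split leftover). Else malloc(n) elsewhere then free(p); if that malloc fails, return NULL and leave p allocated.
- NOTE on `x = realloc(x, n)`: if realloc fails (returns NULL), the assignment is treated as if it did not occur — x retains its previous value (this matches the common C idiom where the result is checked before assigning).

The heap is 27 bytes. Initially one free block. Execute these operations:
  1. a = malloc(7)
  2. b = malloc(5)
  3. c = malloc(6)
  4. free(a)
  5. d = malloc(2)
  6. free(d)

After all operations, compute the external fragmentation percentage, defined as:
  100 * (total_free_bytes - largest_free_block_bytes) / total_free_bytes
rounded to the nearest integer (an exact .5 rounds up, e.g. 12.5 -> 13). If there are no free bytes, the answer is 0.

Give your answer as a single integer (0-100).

Answer: 44

Derivation:
Op 1: a = malloc(7) -> a = 0; heap: [0-6 ALLOC][7-26 FREE]
Op 2: b = malloc(5) -> b = 7; heap: [0-6 ALLOC][7-11 ALLOC][12-26 FREE]
Op 3: c = malloc(6) -> c = 12; heap: [0-6 ALLOC][7-11 ALLOC][12-17 ALLOC][18-26 FREE]
Op 4: free(a) -> (freed a); heap: [0-6 FREE][7-11 ALLOC][12-17 ALLOC][18-26 FREE]
Op 5: d = malloc(2) -> d = 0; heap: [0-1 ALLOC][2-6 FREE][7-11 ALLOC][12-17 ALLOC][18-26 FREE]
Op 6: free(d) -> (freed d); heap: [0-6 FREE][7-11 ALLOC][12-17 ALLOC][18-26 FREE]
Free blocks: [7 9] total_free=16 largest=9 -> 100*(16-9)/16 = 700/16 = 43.75 -> rounds to 44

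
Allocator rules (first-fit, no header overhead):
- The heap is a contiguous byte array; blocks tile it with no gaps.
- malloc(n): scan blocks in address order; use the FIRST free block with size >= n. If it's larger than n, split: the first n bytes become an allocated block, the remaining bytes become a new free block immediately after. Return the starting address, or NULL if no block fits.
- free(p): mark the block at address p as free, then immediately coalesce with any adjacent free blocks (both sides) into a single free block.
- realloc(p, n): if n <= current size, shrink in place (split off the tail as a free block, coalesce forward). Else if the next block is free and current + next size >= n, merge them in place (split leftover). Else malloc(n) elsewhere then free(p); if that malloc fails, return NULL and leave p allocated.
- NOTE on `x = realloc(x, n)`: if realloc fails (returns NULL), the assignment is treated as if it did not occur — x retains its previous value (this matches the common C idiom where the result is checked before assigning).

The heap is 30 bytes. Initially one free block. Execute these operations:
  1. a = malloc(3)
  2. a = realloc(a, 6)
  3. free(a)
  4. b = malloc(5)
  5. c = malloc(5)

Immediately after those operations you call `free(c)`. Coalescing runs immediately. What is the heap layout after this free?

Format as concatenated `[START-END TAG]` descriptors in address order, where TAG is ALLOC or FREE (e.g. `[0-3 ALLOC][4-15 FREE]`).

Answer: [0-4 ALLOC][5-29 FREE]

Derivation:
Op 1: a = malloc(3) -> a = 0; heap: [0-2 ALLOC][3-29 FREE]
Op 2: a = realloc(a, 6) -> a = 0; heap: [0-5 ALLOC][6-29 FREE]
Op 3: free(a) -> (freed a); heap: [0-29 FREE]
Op 4: b = malloc(5) -> b = 0; heap: [0-4 ALLOC][5-29 FREE]
Op 5: c = malloc(5) -> c = 5; heap: [0-4 ALLOC][5-9 ALLOC][10-29 FREE]
free(c): c = 5 -> block [5-9 ALLOC]; mark free, coalesce with adjacent free neighbors -> [0-4 ALLOC][5-29 FREE]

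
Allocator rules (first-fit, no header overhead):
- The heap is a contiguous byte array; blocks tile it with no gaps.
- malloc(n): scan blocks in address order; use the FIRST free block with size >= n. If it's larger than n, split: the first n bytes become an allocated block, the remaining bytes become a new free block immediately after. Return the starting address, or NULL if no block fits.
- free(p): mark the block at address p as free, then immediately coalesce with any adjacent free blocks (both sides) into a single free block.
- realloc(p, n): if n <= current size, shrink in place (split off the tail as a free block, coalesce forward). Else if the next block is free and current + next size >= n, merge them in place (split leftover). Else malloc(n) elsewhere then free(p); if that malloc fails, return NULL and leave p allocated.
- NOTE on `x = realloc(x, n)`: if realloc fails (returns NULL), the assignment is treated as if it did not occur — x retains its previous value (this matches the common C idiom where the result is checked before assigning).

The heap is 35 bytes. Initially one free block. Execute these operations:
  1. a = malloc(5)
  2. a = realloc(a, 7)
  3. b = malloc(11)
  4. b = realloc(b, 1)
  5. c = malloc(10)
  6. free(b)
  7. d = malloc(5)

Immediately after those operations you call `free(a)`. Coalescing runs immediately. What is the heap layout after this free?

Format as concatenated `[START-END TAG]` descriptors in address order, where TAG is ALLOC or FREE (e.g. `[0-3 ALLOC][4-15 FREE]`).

Op 1: a = malloc(5) -> a = 0; heap: [0-4 ALLOC][5-34 FREE]
Op 2: a = realloc(a, 7) -> a = 0; heap: [0-6 ALLOC][7-34 FREE]
Op 3: b = malloc(11) -> b = 7; heap: [0-6 ALLOC][7-17 ALLOC][18-34 FREE]
Op 4: b = realloc(b, 1) -> b = 7; heap: [0-6 ALLOC][7-7 ALLOC][8-34 FREE]
Op 5: c = malloc(10) -> c = 8; heap: [0-6 ALLOC][7-7 ALLOC][8-17 ALLOC][18-34 FREE]
Op 6: free(b) -> (freed b); heap: [0-6 ALLOC][7-7 FREE][8-17 ALLOC][18-34 FREE]
Op 7: d = malloc(5) -> d = 18; heap: [0-6 ALLOC][7-7 FREE][8-17 ALLOC][18-22 ALLOC][23-34 FREE]
free(a): a = 0 -> block [0-6 ALLOC]; mark free, coalesce with adjacent free neighbors -> [0-7 FREE][8-17 ALLOC][18-22 ALLOC][23-34 FREE]

Answer: [0-7 FREE][8-17 ALLOC][18-22 ALLOC][23-34 FREE]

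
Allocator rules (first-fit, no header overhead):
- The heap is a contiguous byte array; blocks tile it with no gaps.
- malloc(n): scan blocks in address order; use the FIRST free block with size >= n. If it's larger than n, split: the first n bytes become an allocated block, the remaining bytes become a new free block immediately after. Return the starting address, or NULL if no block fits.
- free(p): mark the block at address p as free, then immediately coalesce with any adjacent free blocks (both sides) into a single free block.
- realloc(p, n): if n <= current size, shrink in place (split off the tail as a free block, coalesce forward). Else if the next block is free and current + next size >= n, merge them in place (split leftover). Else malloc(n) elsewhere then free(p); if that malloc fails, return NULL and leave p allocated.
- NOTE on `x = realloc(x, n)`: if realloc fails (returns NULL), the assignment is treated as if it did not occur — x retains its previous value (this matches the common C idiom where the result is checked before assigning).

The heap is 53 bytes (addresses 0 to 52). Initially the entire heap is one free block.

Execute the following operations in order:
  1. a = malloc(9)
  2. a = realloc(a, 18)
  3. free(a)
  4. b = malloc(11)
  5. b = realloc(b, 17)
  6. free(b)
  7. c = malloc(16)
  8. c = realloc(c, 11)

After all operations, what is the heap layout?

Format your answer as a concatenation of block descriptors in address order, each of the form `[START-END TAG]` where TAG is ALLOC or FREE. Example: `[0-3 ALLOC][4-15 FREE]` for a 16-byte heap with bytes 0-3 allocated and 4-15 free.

Op 1: a = malloc(9) -> a = 0; heap: [0-8 ALLOC][9-52 FREE]
Op 2: a = realloc(a, 18) -> a = 0; heap: [0-17 ALLOC][18-52 FREE]
Op 3: free(a) -> (freed a); heap: [0-52 FREE]
Op 4: b = malloc(11) -> b = 0; heap: [0-10 ALLOC][11-52 FREE]
Op 5: b = realloc(b, 17) -> b = 0; heap: [0-16 ALLOC][17-52 FREE]
Op 6: free(b) -> (freed b); heap: [0-52 FREE]
Op 7: c = malloc(16) -> c = 0; heap: [0-15 ALLOC][16-52 FREE]
Op 8: c = realloc(c, 11) -> c = 0; heap: [0-10 ALLOC][11-52 FREE]

Answer: [0-10 ALLOC][11-52 FREE]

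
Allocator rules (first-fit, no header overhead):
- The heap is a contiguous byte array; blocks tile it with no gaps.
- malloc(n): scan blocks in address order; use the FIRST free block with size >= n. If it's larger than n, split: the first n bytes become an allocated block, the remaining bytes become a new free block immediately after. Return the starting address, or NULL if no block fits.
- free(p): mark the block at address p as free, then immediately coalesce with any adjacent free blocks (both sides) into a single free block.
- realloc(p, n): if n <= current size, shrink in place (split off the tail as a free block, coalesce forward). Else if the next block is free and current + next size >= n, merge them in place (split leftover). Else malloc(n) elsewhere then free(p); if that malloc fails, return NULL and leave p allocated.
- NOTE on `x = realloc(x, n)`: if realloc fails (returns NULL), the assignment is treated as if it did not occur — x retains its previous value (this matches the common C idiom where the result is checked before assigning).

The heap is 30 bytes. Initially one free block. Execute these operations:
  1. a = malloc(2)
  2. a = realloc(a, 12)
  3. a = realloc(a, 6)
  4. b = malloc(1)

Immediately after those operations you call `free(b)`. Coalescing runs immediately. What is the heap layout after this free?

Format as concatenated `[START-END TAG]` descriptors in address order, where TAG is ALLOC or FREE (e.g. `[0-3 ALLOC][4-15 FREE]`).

Answer: [0-5 ALLOC][6-29 FREE]

Derivation:
Op 1: a = malloc(2) -> a = 0; heap: [0-1 ALLOC][2-29 FREE]
Op 2: a = realloc(a, 12) -> a = 0; heap: [0-11 ALLOC][12-29 FREE]
Op 3: a = realloc(a, 6) -> a = 0; heap: [0-5 ALLOC][6-29 FREE]
Op 4: b = malloc(1) -> b = 6; heap: [0-5 ALLOC][6-6 ALLOC][7-29 FREE]
free(b): b = 6 -> block [6-6 ALLOC]; mark free, coalesce with adjacent free neighbors -> [0-5 ALLOC][6-29 FREE]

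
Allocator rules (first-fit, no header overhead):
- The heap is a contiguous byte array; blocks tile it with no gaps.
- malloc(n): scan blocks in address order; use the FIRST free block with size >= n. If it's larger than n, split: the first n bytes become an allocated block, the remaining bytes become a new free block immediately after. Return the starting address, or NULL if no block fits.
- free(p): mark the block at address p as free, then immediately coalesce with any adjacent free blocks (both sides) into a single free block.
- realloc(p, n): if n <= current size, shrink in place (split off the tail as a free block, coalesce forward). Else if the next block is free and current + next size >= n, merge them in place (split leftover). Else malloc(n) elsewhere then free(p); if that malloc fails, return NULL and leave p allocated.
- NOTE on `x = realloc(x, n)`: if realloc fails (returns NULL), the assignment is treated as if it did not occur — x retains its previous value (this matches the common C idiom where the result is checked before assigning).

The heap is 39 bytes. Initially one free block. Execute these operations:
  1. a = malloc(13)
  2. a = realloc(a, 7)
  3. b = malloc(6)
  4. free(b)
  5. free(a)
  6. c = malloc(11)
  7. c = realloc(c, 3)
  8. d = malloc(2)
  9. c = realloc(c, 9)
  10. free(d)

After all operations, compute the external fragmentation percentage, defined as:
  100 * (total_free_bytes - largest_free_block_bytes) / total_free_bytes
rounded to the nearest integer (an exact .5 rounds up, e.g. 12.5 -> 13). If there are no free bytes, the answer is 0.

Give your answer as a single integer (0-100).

Op 1: a = malloc(13) -> a = 0; heap: [0-12 ALLOC][13-38 FREE]
Op 2: a = realloc(a, 7) -> a = 0; heap: [0-6 ALLOC][7-38 FREE]
Op 3: b = malloc(6) -> b = 7; heap: [0-6 ALLOC][7-12 ALLOC][13-38 FREE]
Op 4: free(b) -> (freed b); heap: [0-6 ALLOC][7-38 FREE]
Op 5: free(a) -> (freed a); heap: [0-38 FREE]
Op 6: c = malloc(11) -> c = 0; heap: [0-10 ALLOC][11-38 FREE]
Op 7: c = realloc(c, 3) -> c = 0; heap: [0-2 ALLOC][3-38 FREE]
Op 8: d = malloc(2) -> d = 3; heap: [0-2 ALLOC][3-4 ALLOC][5-38 FREE]
Op 9: c = realloc(c, 9) -> c = 5; heap: [0-2 FREE][3-4 ALLOC][5-13 ALLOC][14-38 FREE]
Op 10: free(d) -> (freed d); heap: [0-4 FREE][5-13 ALLOC][14-38 FREE]
Free blocks: [5 25] total_free=30 largest=25 -> 100*(30-25)/30 = 500/30 ≈ 16.667 -> rounds to 17

Answer: 17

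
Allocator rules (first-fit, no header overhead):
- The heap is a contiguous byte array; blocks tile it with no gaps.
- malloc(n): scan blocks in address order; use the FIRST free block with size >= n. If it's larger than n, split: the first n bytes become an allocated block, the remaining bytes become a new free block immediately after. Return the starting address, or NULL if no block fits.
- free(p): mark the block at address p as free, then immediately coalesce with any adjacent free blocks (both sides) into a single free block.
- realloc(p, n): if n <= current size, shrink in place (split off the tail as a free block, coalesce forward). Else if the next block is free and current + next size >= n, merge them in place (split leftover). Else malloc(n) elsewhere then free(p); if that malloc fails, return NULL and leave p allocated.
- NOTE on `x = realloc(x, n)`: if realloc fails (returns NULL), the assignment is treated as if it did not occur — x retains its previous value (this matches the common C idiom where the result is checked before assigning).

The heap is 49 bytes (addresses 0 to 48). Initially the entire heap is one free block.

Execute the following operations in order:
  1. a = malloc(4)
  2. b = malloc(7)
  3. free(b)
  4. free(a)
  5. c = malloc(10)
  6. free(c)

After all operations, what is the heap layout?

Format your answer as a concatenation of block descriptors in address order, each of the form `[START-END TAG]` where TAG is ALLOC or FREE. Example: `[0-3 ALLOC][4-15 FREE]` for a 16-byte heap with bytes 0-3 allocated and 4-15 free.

Op 1: a = malloc(4) -> a = 0; heap: [0-3 ALLOC][4-48 FREE]
Op 2: b = malloc(7) -> b = 4; heap: [0-3 ALLOC][4-10 ALLOC][11-48 FREE]
Op 3: free(b) -> (freed b); heap: [0-3 ALLOC][4-48 FREE]
Op 4: free(a) -> (freed a); heap: [0-48 FREE]
Op 5: c = malloc(10) -> c = 0; heap: [0-9 ALLOC][10-48 FREE]
Op 6: free(c) -> (freed c); heap: [0-48 FREE]

Answer: [0-48 FREE]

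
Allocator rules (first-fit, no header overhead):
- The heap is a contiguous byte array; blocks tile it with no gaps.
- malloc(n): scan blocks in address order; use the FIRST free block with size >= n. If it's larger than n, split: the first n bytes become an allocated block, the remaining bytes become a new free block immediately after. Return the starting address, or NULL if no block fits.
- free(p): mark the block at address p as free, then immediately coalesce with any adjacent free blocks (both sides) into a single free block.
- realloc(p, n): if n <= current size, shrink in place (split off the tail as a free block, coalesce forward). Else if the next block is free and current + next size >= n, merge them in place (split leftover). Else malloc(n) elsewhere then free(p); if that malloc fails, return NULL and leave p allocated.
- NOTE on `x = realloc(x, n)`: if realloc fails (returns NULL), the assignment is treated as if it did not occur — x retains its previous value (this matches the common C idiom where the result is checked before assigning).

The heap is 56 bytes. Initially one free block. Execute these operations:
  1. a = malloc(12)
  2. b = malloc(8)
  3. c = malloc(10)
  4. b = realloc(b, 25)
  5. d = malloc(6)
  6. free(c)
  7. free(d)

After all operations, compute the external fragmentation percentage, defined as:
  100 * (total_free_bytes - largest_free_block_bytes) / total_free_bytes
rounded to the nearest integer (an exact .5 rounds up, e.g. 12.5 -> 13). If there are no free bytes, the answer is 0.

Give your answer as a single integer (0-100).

Op 1: a = malloc(12) -> a = 0; heap: [0-11 ALLOC][12-55 FREE]
Op 2: b = malloc(8) -> b = 12; heap: [0-11 ALLOC][12-19 ALLOC][20-55 FREE]
Op 3: c = malloc(10) -> c = 20; heap: [0-11 ALLOC][12-19 ALLOC][20-29 ALLOC][30-55 FREE]
Op 4: b = realloc(b, 25) -> b = 30; heap: [0-11 ALLOC][12-19 FREE][20-29 ALLOC][30-54 ALLOC][55-55 FREE]
Op 5: d = malloc(6) -> d = 12; heap: [0-11 ALLOC][12-17 ALLOC][18-19 FREE][20-29 ALLOC][30-54 ALLOC][55-55 FREE]
Op 6: free(c) -> (freed c); heap: [0-11 ALLOC][12-17 ALLOC][18-29 FREE][30-54 ALLOC][55-55 FREE]
Op 7: free(d) -> (freed d); heap: [0-11 ALLOC][12-29 FREE][30-54 ALLOC][55-55 FREE]
Free blocks: [18 1] total_free=19 largest=18 -> 100*(19-18)/19 = 100/19 ≈ 5.263 -> rounds to 5

Answer: 5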